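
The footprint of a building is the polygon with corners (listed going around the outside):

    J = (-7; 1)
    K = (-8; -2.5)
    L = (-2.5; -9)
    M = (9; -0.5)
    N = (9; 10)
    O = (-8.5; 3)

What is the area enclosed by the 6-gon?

Σ = (25.5) + (65.75) + (82.25) + (94.5) + (112) + (12.5) = 392.5
Area = |Σ|/2 = 196.25.

196.25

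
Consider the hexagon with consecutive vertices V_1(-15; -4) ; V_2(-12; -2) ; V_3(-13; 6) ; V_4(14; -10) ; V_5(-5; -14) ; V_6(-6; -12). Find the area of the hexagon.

Σ = (-18) + (-98) + (46) + (-246) + (-24) + (-156) = -496
Area = |Σ|/2 = 248.

248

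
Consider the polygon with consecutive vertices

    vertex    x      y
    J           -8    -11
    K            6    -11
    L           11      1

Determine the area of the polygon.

84

Σ = (154) + (127) + (-113) = 168
Area = |Σ|/2 = 84.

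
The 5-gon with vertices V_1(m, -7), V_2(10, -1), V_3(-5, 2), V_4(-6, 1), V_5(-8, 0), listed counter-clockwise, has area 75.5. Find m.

The doubled signed area Σ (x_i y_{i+1} − x_{i+1} y_i) is linear in m.
With m=0 it equals 156; the coefficient of m is -1 (from the two edges through V_1).
So -1·m + 156 = 2·75.5 = 151 ⇒ m = 5.

5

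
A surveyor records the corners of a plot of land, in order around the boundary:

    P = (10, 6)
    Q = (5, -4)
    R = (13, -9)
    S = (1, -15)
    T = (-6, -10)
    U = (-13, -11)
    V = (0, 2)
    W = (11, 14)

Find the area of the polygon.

267.5

Apply the shoelace formula: 2A = Σ (x_i·y_{i+1} − x_{i+1}·y_i), indices taken mod 8.
Cross-terms: -70, 7, -186, -100, -64, -26, -22, -74  ⇒  Σ = -535
Area = |Σ|/2 = 267.5.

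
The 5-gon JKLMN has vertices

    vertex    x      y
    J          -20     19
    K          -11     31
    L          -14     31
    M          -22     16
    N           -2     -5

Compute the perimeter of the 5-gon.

94

|JK| = √((9)² + (12)²) = √225 = 15
|KL| = √((-3)² + (0)²) = √9 = 3
|LM| = √((-8)² + (-15)²) = √289 = 17
|MN| = √((20)² + (-21)²) = √841 = 29
|NJ| = √((-18)² + (24)²) = √900 = 30
Perimeter = 15 + 3 + 17 + 29 + 30 = 94.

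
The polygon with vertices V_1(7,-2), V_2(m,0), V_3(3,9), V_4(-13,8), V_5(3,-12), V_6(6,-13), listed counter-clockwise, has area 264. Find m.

Write out the shoelace sum; only the two edges meeting at V_2 involve m:
2·Area = [(7·0 − m·(-2)) + (m·9 − 3·0)] + 385
       = 11·m + 385 = 528
⇒ m = 13.

13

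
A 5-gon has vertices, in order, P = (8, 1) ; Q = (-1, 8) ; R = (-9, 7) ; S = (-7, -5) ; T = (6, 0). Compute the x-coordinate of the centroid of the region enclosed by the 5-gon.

Apply the shoelace (surveyor's) formula. First the cross-terms c_i = x_i·y_{i+1} − x_{i+1}·y_i:
  65, 65, 94, 30, 6  ⇒  2A = 260, A = 130.
Then Σ (x_i + x_{i+1})·c_i = -1645, so x̄ = -1645 / (6·130) = -329/156.

-329/156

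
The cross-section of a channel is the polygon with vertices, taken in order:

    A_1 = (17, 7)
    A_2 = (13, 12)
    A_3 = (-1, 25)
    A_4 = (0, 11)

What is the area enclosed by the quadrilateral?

126

Apply the surveyor's formula: 2A = Σ (x_i·y_{i+1} − x_{i+1}·y_i), indices taken mod 4.
Cross-terms: 113, 337, -11, -187  ⇒  Σ = 252
Area = |Σ|/2 = 126.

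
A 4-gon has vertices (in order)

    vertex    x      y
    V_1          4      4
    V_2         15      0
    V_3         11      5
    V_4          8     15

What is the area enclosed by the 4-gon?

V_1→V_2: (4)(0) − (15)(4) = -60
V_2→V_3: (15)(5) − (11)(0) = 75
V_3→V_4: (11)(15) − (8)(5) = 125
V_4→V_1: (8)(4) − (4)(15) = -28
Σ = 112
Area = |Σ|/2 = 56.

56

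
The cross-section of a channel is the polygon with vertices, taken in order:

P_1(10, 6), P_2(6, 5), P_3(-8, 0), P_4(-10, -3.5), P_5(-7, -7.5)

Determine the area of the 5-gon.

82.75

P_1→P_2: (10)(5) − (6)(6) = 14
P_2→P_3: (6)(0) − (-8)(5) = 40
P_3→P_4: (-8)(-3.5) − (-10)(0) = 28
P_4→P_5: (-10)(-7.5) − (-7)(-3.5) = 50.5
P_5→P_1: (-7)(6) − (10)(-7.5) = 33
Σ = 165.5
Area = |Σ|/2 = 82.75.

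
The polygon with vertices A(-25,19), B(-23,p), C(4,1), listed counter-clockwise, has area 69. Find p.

Write out the shoelace sum; only the two edges meeting at B involve p:
2·Area = [((-25)·p − (-23)·19) + ((-23)·1 − 4·p)] + 101
       = -29·p + 515 = 138
⇒ p = 13.

13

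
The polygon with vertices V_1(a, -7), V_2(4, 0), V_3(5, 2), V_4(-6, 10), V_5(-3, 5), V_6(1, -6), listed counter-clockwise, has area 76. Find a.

The doubled signed area Σ (x_i y_{i+1} − x_{i+1} y_i) is linear in a.
With a=0 it equals 104; the coefficient of a is 6 (from the two edges through V_1).
So 6·a + 104 = 2·76 = 152 ⇒ a = 8.

8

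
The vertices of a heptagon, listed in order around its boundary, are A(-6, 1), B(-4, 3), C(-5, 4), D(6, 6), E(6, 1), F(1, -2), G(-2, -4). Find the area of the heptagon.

73

A→B: (-6)(3) − (-4)(1) = -14
B→C: (-4)(4) − (-5)(3) = -1
C→D: (-5)(6) − (6)(4) = -54
D→E: (6)(1) − (6)(6) = -30
E→F: (6)(-2) − (1)(1) = -13
F→G: (1)(-4) − (-2)(-2) = -8
G→A: (-2)(1) − (-6)(-4) = -26
Σ = -146
Area = |Σ|/2 = 73.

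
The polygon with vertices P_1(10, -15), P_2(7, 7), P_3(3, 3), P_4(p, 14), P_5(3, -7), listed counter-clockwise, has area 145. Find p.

The doubled signed area Σ (x_i y_{i+1} − x_{i+1} y_i) is linear in p.
With p=0 it equals 200; the coefficient of p is -10 (from the two edges through P_4).
So -10·p + 200 = 2·145 = 290 ⇒ p = -9.

-9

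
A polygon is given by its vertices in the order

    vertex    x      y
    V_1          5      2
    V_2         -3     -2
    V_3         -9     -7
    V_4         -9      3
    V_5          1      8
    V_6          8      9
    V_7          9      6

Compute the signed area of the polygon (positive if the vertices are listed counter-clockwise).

-133

Cross-terms: -4, 3, -90, -75, -55, -33, -12  ⇒  Σ = -266
Signed area = Σ/2 = -133 (negative ⇒ clockwise traversal).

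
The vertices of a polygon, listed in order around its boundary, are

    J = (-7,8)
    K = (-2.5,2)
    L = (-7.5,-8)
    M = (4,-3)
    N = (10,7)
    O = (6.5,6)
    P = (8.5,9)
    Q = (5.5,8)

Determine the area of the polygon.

Apply the shoelace formula: 2A = Σ (x_i·y_{i+1} − x_{i+1}·y_i), indices taken mod 8.
Cross-terms: 6, 35, 54.5, 58, 14.5, 7.5, 18.5, 100  ⇒  Σ = 294
Area = |Σ|/2 = 147.

147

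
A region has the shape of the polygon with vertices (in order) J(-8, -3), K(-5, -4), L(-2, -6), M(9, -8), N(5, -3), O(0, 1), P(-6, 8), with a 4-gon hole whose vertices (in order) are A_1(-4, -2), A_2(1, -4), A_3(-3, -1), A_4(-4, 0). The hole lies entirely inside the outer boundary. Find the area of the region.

103

Outer boundary:
Σ = (17) + (22) + (70) + (13) + (5) + (6) + (82) = 215
Area = |Σ|/2 = 107.5.
Hole:
A_1→A_2: (-4)(-4) − (1)(-2) = 18
A_2→A_3: (1)(-1) − (-3)(-4) = -13
A_3→A_4: (-3)(0) − (-4)(-1) = -4
A_4→A_1: (-4)(-2) − (-4)(0) = 8
Σ = 9
Area = |Σ|/2 = 4.5.
Net area = 107.5 − 4.5 = 103.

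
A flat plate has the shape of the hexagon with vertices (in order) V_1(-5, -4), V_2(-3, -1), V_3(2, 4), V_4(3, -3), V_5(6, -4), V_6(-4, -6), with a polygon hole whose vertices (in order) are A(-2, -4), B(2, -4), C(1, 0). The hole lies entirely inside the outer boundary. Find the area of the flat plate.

Outer boundary:
Σ = (-7) + (-10) + (-18) + (6) + (-52) + (-14) = -95
Area = |Σ|/2 = 47.5.
Hole:
A→B: (-2)(-4) − (2)(-4) = 16
B→C: (2)(0) − (1)(-4) = 4
C→A: (1)(-4) − (-2)(0) = -4
Σ = 16
Area = |Σ|/2 = 8.
Net area = 47.5 − 8 = 39.5.

39.5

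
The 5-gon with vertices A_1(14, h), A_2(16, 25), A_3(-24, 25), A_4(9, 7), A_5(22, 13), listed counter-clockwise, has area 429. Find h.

Write out the shoelace sum; only the two edges meeting at A_1 involve h:
2·Area = [(22·h − 14·13) + (14·25 − 16·h)] + 570
       = 6·h + 738 = 858
⇒ h = 20.

20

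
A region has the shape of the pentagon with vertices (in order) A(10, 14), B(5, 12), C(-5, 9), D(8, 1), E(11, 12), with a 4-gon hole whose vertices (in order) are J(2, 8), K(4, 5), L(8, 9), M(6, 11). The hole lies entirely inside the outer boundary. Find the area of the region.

81.5

Outer boundary:
Apply the surveyor's formula: 2A = Σ (x_i·y_{i+1} − x_{i+1}·y_i), indices taken mod 5.
Σ = (50) + (105) + (-77) + (85) + (34) = 197
Area = |Σ|/2 = 98.5.
Hole:
Cross-terms: -22, -4, 34, 26  ⇒  Σ = 34
Area = |Σ|/2 = 17.
Net area = 98.5 − 17 = 81.5.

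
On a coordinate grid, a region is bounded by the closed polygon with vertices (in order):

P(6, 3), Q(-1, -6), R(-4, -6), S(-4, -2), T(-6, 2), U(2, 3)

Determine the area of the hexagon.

Apply the shoelace formula: 2A = Σ (x_i·y_{i+1} − x_{i+1}·y_i), indices taken mod 6.
Cross-terms: -33, -18, -16, -20, -22, -12  ⇒  Σ = -121
Area = |Σ|/2 = 60.5.

60.5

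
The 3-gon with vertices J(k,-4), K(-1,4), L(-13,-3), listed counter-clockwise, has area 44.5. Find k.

Write out the shoelace sum; only the two edges meeting at J involve k:
2·Area = [((-13)·(-4) − k·(-3)) + (k·4 − (-1)·(-4))] + 55
       = 7·k + 103 = 89
⇒ k = -2.

-2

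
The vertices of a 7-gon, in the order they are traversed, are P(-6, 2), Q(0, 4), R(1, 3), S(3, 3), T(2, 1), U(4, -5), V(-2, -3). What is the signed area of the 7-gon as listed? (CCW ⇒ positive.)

Apply the shoelace (surveyor's) formula: 2A = Σ (x_i·y_{i+1} − x_{i+1}·y_i), indices taken mod 7.
Σ = (-24) + (-4) + (-6) + (-3) + (-14) + (-22) + (-22) = -95
Signed area = Σ/2 = -47.5 (negative ⇒ clockwise traversal).

-47.5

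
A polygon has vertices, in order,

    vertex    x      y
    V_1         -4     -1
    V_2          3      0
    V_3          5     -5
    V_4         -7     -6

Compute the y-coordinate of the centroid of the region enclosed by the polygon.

Apply Gauss's area formula. First the cross-terms c_i = x_i·y_{i+1} − x_{i+1}·y_i:
  3, -15, -65, -17  ⇒  2A = -94, A = -47.
Then Σ (y_i + y_{i+1})·c_i = 906, so ȳ = 906 / (6·(-47)) = -151/47.

-151/47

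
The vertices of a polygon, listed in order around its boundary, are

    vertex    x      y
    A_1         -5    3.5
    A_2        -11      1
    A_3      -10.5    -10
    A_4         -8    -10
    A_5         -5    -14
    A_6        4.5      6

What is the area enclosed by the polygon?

Apply Gauss's area formula: 2A = Σ (x_i·y_{i+1} − x_{i+1}·y_i), indices taken mod 6.
A_1→A_2: (-5)(1) − (-11)(3.5) = 33.5
A_2→A_3: (-11)(-10) − (-10.5)(1) = 120.5
A_3→A_4: (-10.5)(-10) − (-8)(-10) = 25
A_4→A_5: (-8)(-14) − (-5)(-10) = 62
A_5→A_6: (-5)(6) − (4.5)(-14) = 33
A_6→A_1: (4.5)(3.5) − (-5)(6) = 45.75
Σ = 319.75
Area = |Σ|/2 = 159.875.

159.875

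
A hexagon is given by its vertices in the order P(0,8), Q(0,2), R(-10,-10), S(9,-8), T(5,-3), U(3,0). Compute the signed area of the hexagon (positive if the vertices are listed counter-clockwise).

Apply the surveyor's formula: 2A = Σ (x_i·y_{i+1} − x_{i+1}·y_i), indices taken mod 6.
P→Q: (0)(2) − (0)(8) = 0
Q→R: (0)(-10) − (-10)(2) = 20
R→S: (-10)(-8) − (9)(-10) = 170
S→T: (9)(-3) − (5)(-8) = 13
T→U: (5)(0) − (3)(-3) = 9
U→P: (3)(8) − (0)(0) = 24
Σ = 236
Signed area = Σ/2 = 118 (positive ⇒ counter-clockwise traversal).

118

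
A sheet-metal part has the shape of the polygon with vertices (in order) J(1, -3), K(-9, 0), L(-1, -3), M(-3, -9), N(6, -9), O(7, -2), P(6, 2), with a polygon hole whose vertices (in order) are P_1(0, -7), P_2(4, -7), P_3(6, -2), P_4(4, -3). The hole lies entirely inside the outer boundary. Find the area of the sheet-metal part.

Outer boundary:
Apply Gauss's area formula: 2A = Σ (x_i·y_{i+1} − x_{i+1}·y_i), indices taken mod 7.
Σ = (-27) + (27) + (0) + (81) + (51) + (26) + (-20) = 138
Area = |Σ|/2 = 69.
Hole:
Apply Gauss's area formula: 2A = Σ (x_i·y_{i+1} − x_{i+1}·y_i), indices taken mod 4.
Σ = (28) + (34) + (-10) + (-28) = 24
Area = |Σ|/2 = 12.
Net area = 69 − 12 = 57.

57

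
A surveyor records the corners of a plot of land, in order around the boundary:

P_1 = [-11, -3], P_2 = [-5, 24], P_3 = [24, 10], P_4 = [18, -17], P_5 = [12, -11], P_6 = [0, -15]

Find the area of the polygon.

Apply Gauss's area formula: 2A = Σ (x_i·y_{i+1} − x_{i+1}·y_i), indices taken mod 6.
Σ = (-279) + (-626) + (-588) + (6) + (-180) + (-165) = -1832
Area = |Σ|/2 = 916.

916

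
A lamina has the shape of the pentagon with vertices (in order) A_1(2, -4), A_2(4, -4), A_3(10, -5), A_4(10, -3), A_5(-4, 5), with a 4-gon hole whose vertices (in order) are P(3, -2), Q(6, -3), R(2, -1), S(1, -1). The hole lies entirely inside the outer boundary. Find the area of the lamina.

44.5

Outer boundary:
Apply the shoelace (surveyor's) formula: 2A = Σ (x_i·y_{i+1} − x_{i+1}·y_i), indices taken mod 5.
Σ = (8) + (20) + (20) + (38) + (6) = 92
Area = |Σ|/2 = 46.
Hole:
Apply the surveyor's formula: 2A = Σ (x_i·y_{i+1} − x_{i+1}·y_i), indices taken mod 4.
Cross-terms: 3, 0, -1, 1  ⇒  Σ = 3
Area = |Σ|/2 = 1.5.
Net area = 46 − 1.5 = 44.5.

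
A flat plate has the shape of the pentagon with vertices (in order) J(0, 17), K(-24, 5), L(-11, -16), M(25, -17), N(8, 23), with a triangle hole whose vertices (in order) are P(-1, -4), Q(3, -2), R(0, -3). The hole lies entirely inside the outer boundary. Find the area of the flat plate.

Outer boundary:
Apply the shoelace formula: 2A = Σ (x_i·y_{i+1} − x_{i+1}·y_i), indices taken mod 5.
Σ = (408) + (439) + (587) + (711) + (136) = 2281
Area = |Σ|/2 = 1140.5.
Hole:
Apply the surveyor's formula: 2A = Σ (x_i·y_{i+1} − x_{i+1}·y_i), indices taken mod 3.
Σ = (14) + (-9) + (-3) = 2
Area = |Σ|/2 = 1.
Net area = 1140.5 − 1 = 1139.5.

1139.5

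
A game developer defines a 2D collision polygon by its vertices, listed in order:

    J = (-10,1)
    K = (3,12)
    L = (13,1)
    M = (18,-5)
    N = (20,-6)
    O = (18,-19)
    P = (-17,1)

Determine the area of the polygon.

Apply Gauss's area formula: 2A = Σ (x_i·y_{i+1} − x_{i+1}·y_i), indices taken mod 7.
Σ = (-123) + (-153) + (-83) + (-8) + (-272) + (-305) + (-7) = -951
Area = |Σ|/2 = 475.5.

475.5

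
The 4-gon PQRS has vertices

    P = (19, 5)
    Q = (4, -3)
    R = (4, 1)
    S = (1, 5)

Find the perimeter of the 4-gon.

|PQ| = √((-15)² + (-8)²) = √289 = 17
|QR| = √((0)² + (4)²) = √16 = 4
|RS| = √((-3)² + (4)²) = √25 = 5
|SP| = √((18)² + (0)²) = √324 = 18
Perimeter = 17 + 4 + 5 + 18 = 44.

44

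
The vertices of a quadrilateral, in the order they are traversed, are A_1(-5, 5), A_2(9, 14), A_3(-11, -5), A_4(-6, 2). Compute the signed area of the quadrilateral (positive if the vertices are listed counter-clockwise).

Apply the surveyor's formula: 2A = Σ (x_i·y_{i+1} − x_{i+1}·y_i), indices taken mod 4.
Cross-terms: -115, 109, -52, -20  ⇒  Σ = -78
Signed area = Σ/2 = -39 (negative ⇒ clockwise traversal).

-39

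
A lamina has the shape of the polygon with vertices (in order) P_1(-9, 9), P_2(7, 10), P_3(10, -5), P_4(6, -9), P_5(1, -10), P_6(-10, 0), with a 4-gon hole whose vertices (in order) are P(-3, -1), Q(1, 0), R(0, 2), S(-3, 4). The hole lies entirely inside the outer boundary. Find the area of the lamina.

282.5

Outer boundary:
Apply Gauss's area formula: 2A = Σ (x_i·y_{i+1} − x_{i+1}·y_i), indices taken mod 6.
Σ = (-153) + (-135) + (-60) + (-51) + (-100) + (-90) = -589
Area = |Σ|/2 = 294.5.
Hole:
Cross-terms: 1, 2, 6, 15  ⇒  Σ = 24
Area = |Σ|/2 = 12.
Net area = 294.5 − 12 = 282.5.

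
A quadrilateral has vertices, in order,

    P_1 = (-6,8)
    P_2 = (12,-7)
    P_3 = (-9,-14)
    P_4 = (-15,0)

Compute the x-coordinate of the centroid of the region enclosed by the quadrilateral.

-727/205

Apply Gauss's area formula. First the cross-terms c_i = x_i·y_{i+1} − x_{i+1}·y_i:
  -54, -231, -210, -120  ⇒  2A = -615, A = -307.5.
Then Σ (x_i + x_{i+1})·c_i = 6543, so x̄ = 6543 / (6·(-307.5)) = -727/205.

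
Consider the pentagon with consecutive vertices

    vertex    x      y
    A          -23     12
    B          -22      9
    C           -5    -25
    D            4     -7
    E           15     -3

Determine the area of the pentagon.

Apply the shoelace (surveyor's) formula: 2A = Σ (x_i·y_{i+1} − x_{i+1}·y_i), indices taken mod 5.
Σ = (57) + (595) + (135) + (93) + (111) = 991
Area = |Σ|/2 = 495.5.

495.5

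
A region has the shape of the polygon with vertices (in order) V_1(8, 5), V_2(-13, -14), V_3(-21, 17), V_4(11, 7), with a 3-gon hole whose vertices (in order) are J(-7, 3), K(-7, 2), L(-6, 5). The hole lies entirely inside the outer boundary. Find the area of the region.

448

Outer boundary:
Σ = (-47) + (-515) + (-334) + (-1) = -897
Area = |Σ|/2 = 448.5.
Hole:
Apply the surveyor's formula: 2A = Σ (x_i·y_{i+1} − x_{i+1}·y_i), indices taken mod 3.
Cross-terms: 7, -23, 17  ⇒  Σ = 1
Area = |Σ|/2 = 0.5.
Net area = 448.5 − 0.5 = 448.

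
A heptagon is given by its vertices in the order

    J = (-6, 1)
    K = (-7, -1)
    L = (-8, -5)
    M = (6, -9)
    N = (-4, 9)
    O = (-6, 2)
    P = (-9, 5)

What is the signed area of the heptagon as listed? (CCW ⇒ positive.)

Apply the shoelace (surveyor's) formula: 2A = Σ (x_i·y_{i+1} − x_{i+1}·y_i), indices taken mod 7.
Σ = (13) + (27) + (102) + (18) + (46) + (-12) + (21) = 215
Signed area = Σ/2 = 107.5 (positive ⇒ counter-clockwise traversal).

107.5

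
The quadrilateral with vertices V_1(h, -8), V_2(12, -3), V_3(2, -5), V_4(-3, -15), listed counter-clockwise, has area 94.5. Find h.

14

The doubled signed area Σ (x_i y_{i+1} − x_{i+1} y_i) is linear in h.
With h=0 it equals 21; the coefficient of h is 12 (from the two edges through V_1).
So 12·h + 21 = 2·94.5 = 189 ⇒ h = 14.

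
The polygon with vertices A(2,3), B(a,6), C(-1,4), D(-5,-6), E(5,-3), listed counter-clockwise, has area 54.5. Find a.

The doubled signed area Σ (x_i y_{i+1} − x_{i+1} y_i) is linear in a.
With a=0 it equals 110; the coefficient of a is 1 (from the two edges through B).
So 1·a + 110 = 2·54.5 = 109 ⇒ a = -1.

-1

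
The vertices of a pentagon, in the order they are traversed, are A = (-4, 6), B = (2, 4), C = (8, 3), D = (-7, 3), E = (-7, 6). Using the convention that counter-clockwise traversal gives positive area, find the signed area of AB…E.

-24

Σ = (-28) + (-26) + (45) + (-21) + (-18) = -48
Signed area = Σ/2 = -24 (negative ⇒ clockwise traversal).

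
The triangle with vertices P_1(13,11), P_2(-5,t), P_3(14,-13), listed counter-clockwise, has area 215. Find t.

13

The doubled signed area Σ (x_i y_{i+1} − x_{i+1} y_i) is linear in t.
With t=0 it equals 443; the coefficient of t is -1 (from the two edges through P_2).
So -1·t + 443 = 2·215 = 430 ⇒ t = 13.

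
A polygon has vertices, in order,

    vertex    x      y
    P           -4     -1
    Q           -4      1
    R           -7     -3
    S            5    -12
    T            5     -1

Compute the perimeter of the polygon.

42

|PQ| = √((0)² + (2)²) = √4 = 2
|QR| = √((-3)² + (-4)²) = √25 = 5
|RS| = √((12)² + (-9)²) = √225 = 15
|ST| = √((0)² + (11)²) = √121 = 11
|TP| = √((-9)² + (0)²) = √81 = 9
Perimeter = 2 + 5 + 15 + 11 + 9 = 42.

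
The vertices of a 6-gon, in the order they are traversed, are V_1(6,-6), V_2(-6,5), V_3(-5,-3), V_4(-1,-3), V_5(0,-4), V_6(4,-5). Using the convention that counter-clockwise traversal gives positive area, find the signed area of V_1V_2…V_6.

Σ = (-6) + (43) + (12) + (4) + (16) + (6) = 75
Signed area = Σ/2 = 37.5 (positive ⇒ counter-clockwise traversal).

37.5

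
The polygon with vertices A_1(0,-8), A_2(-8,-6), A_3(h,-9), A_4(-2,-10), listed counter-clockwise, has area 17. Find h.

-7

Write out the shoelace sum; only the two edges meeting at A_3 involve h:
2·Area = [((-8)·(-9) − h·(-6)) + (h·(-10) − (-2)·(-9))] + -48
       = -4·h + 6 = 34
⇒ h = -7.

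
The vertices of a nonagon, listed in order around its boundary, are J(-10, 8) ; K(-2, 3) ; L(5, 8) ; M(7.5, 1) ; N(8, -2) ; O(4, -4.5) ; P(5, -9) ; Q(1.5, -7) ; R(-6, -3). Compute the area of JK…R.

Apply Gauss's area formula: 2A = Σ (x_i·y_{i+1} − x_{i+1}·y_i), indices taken mod 9.
Σ = (-14) + (-31) + (-55) + (-23) + (-28) + (-13.5) + (-21.5) + (-46.5) + (-78) = -310.5
Area = |Σ|/2 = 155.25.

155.25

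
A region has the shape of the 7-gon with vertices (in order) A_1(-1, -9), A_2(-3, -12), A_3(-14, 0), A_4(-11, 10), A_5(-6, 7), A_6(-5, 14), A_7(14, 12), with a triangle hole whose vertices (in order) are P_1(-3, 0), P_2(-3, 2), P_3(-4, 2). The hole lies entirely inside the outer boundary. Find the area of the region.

378.5

Outer boundary:
Apply the surveyor's formula: 2A = Σ (x_i·y_{i+1} − x_{i+1}·y_i), indices taken mod 7.
A_1→A_2: (-1)(-12) − (-3)(-9) = -15
A_2→A_3: (-3)(0) − (-14)(-12) = -168
A_3→A_4: (-14)(10) − (-11)(0) = -140
A_4→A_5: (-11)(7) − (-6)(10) = -17
A_5→A_6: (-6)(14) − (-5)(7) = -49
A_6→A_7: (-5)(12) − (14)(14) = -256
A_7→A_1: (14)(-9) − (-1)(12) = -114
Σ = -759
Area = |Σ|/2 = 379.5.
Hole:
Apply the shoelace formula: 2A = Σ (x_i·y_{i+1} − x_{i+1}·y_i), indices taken mod 3.
Cross-terms: -6, 2, 6  ⇒  Σ = 2
Area = |Σ|/2 = 1.
Net area = 379.5 − 1 = 378.5.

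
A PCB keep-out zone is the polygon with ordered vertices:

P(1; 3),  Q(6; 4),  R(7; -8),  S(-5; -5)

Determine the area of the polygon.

Apply the shoelace formula: 2A = Σ (x_i·y_{i+1} − x_{i+1}·y_i), indices taken mod 4.
Σ = (-14) + (-76) + (-75) + (-10) = -175
Area = |Σ|/2 = 87.5.

87.5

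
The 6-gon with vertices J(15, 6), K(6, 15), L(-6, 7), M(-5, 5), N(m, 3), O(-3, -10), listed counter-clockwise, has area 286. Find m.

-8

The doubled signed area Σ (x_i y_{i+1} − x_{i+1} y_i) is linear in m.
With m=0 it equals 452; the coefficient of m is -15 (from the two edges through N).
So -15·m + 452 = 2·286 = 572 ⇒ m = -8.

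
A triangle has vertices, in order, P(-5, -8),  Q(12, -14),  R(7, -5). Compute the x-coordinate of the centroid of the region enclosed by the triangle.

Apply the shoelace (surveyor's) formula. First the cross-terms c_i = x_i·y_{i+1} − x_{i+1}·y_i:
  166, 38, -81  ⇒  2A = 123, A = 61.5.
Then Σ (x_i + x_{i+1})·c_i = 1722, so x̄ = 1722 / (6·61.5) = 14/3.

14/3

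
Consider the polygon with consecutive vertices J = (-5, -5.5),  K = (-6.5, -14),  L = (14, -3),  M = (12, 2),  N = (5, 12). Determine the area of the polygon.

Apply the shoelace (surveyor's) formula: 2A = Σ (x_i·y_{i+1} − x_{i+1}·y_i), indices taken mod 5.
Cross-terms: 34.25, 215.5, 64, 134, 32.5  ⇒  Σ = 480.25
Area = |Σ|/2 = 240.125.

240.125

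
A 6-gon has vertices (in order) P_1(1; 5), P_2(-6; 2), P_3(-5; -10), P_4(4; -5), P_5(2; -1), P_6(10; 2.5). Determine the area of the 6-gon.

117.75

Σ = (32) + (70) + (65) + (6) + (15) + (47.5) = 235.5
Area = |Σ|/2 = 117.75.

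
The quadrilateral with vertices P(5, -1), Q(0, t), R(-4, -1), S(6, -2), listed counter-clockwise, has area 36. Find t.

6

The doubled signed area Σ (x_i y_{i+1} − x_{i+1} y_i) is linear in t.
With t=0 it equals 18; the coefficient of t is 9 (from the two edges through Q).
So 9·t + 18 = 2·36 = 72 ⇒ t = 6.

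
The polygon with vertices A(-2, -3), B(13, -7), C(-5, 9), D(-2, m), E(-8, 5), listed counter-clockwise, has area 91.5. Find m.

The doubled signed area Σ (x_i y_{i+1} − x_{i+1} y_i) is linear in m.
With m=0 it equals 177; the coefficient of m is 3 (from the two edges through D).
So 3·m + 177 = 2·91.5 = 183 ⇒ m = 2.

2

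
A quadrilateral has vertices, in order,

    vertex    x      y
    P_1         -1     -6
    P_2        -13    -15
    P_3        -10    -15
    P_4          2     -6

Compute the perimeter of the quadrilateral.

36

|P_1P_2| = √((-12)² + (-9)²) = √225 = 15
|P_2P_3| = √((3)² + (0)²) = √9 = 3
|P_3P_4| = √((12)² + (9)²) = √225 = 15
|P_4P_1| = √((-3)² + (0)²) = √9 = 3
Perimeter = 15 + 3 + 15 + 3 = 36.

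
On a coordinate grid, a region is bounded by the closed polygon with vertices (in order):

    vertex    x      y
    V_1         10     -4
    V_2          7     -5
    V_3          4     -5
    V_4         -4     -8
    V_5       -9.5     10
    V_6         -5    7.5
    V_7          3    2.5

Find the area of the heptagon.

149.125

Apply the shoelace formula: 2A = Σ (x_i·y_{i+1} − x_{i+1}·y_i), indices taken mod 7.
Σ = (-22) + (-15) + (-52) + (-116) + (-21.25) + (-35) + (-37) = -298.25
Area = |Σ|/2 = 149.125.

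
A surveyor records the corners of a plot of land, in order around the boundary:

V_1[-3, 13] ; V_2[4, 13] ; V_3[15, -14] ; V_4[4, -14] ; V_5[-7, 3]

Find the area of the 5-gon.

332

Σ = (-91) + (-251) + (-154) + (-86) + (-82) = -664
Area = |Σ|/2 = 332.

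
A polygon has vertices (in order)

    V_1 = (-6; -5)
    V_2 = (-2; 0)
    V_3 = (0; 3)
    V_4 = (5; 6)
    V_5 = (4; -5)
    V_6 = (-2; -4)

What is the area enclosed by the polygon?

Σ = (-10) + (-6) + (-15) + (-49) + (-26) + (-14) = -120
Area = |Σ|/2 = 60.

60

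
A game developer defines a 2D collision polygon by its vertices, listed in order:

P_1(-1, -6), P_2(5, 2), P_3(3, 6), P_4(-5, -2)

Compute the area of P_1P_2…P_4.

52

Cross-terms: 28, 24, 24, 28  ⇒  Σ = 104
Area = |Σ|/2 = 52.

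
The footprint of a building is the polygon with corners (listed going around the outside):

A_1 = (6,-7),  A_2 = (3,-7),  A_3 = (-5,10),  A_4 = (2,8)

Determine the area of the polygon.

Apply Gauss's area formula: 2A = Σ (x_i·y_{i+1} − x_{i+1}·y_i), indices taken mod 4.
Σ = (-21) + (-5) + (-60) + (-62) = -148
Area = |Σ|/2 = 74.

74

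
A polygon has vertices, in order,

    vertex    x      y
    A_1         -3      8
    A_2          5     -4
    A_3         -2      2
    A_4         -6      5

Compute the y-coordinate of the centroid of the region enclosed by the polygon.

Apply the shoelace (surveyor's) formula. First the cross-terms c_i = x_i·y_{i+1} − x_{i+1}·y_i:
  -28, 2, 2, -33  ⇒  2A = -57, A = -28.5.
Then Σ (y_i + y_{i+1})·c_i = -531, so ȳ = -531 / (6·(-28.5)) = 59/19.

59/19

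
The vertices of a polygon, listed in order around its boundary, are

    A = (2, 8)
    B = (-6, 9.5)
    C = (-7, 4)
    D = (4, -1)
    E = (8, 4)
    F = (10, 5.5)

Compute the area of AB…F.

Apply the shoelace (surveyor's) formula: 2A = Σ (x_i·y_{i+1} − x_{i+1}·y_i), indices taken mod 6.
Σ = (67) + (42.5) + (-9) + (24) + (4) + (69) = 197.5
Area = |Σ|/2 = 98.75.

98.75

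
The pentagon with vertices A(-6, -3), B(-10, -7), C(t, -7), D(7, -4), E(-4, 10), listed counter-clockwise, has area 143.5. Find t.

Write out the shoelace sum; only the two edges meeting at C involve t:
2·Area = [((-10)·(-7) − t·(-7)) + (t·(-4) − 7·(-7))] + 138
       = 3·t + 257 = 287
⇒ t = 10.

10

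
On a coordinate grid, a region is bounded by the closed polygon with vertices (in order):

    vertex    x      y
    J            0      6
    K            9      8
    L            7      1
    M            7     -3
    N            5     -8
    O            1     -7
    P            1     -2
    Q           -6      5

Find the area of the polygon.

117.5

J→K: (0)(8) − (9)(6) = -54
K→L: (9)(1) − (7)(8) = -47
L→M: (7)(-3) − (7)(1) = -28
M→N: (7)(-8) − (5)(-3) = -41
N→O: (5)(-7) − (1)(-8) = -27
O→P: (1)(-2) − (1)(-7) = 5
P→Q: (1)(5) − (-6)(-2) = -7
Q→J: (-6)(6) − (0)(5) = -36
Σ = -235
Area = |Σ|/2 = 117.5.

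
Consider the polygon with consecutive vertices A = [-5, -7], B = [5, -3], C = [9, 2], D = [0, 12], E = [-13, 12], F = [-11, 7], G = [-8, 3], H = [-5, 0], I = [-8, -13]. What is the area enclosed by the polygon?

Σ = (50) + (37) + (108) + (156) + (41) + (23) + (15) + (65) + (-9) = 486
Area = |Σ|/2 = 243.

243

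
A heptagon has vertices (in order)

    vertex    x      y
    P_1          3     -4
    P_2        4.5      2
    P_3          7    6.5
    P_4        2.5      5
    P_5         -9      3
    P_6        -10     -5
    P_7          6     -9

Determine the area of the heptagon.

Apply the shoelace (surveyor's) formula: 2A = Σ (x_i·y_{i+1} − x_{i+1}·y_i), indices taken mod 7.
Cross-terms: 24, 15.25, 18.75, 52.5, 75, 120, 3  ⇒  Σ = 308.5
Area = |Σ|/2 = 154.25.

154.25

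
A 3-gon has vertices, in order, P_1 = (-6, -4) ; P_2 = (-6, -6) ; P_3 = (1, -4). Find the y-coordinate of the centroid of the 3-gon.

-14/3

Apply the shoelace formula. First the cross-terms c_i = x_i·y_{i+1} − x_{i+1}·y_i:
  12, 30, -28  ⇒  2A = 14, A = 7.
Then Σ (y_i + y_{i+1})·c_i = -196, so ȳ = -196 / (6·7) = -14/3.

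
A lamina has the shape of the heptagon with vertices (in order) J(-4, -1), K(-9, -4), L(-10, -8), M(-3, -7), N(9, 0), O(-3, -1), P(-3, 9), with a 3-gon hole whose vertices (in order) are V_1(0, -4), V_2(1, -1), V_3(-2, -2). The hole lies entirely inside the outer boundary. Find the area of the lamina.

70

Outer boundary:
Apply Gauss's area formula: 2A = Σ (x_i·y_{i+1} − x_{i+1}·y_i), indices taken mod 7.
Σ = (7) + (32) + (46) + (63) + (-9) + (-30) + (39) = 148
Area = |Σ|/2 = 74.
Hole:
Apply the surveyor's formula: 2A = Σ (x_i·y_{i+1} − x_{i+1}·y_i), indices taken mod 3.
Σ = (4) + (-4) + (8) = 8
Area = |Σ|/2 = 4.
Net area = 74 − 4 = 70.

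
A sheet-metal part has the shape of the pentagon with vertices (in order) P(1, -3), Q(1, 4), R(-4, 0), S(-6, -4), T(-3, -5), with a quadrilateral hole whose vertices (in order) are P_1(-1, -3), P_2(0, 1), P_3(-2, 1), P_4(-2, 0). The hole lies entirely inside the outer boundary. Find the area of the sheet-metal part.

Outer boundary:
Apply the shoelace (surveyor's) formula: 2A = Σ (x_i·y_{i+1} − x_{i+1}·y_i), indices taken mod 5.
Cross-terms: 7, 16, 16, 18, 14  ⇒  Σ = 71
Area = |Σ|/2 = 35.5.
Hole:
Apply the shoelace (surveyor's) formula: 2A = Σ (x_i·y_{i+1} − x_{i+1}·y_i), indices taken mod 4.
Σ = (-1) + (2) + (2) + (6) = 9
Area = |Σ|/2 = 4.5.
Net area = 35.5 − 4.5 = 31.

31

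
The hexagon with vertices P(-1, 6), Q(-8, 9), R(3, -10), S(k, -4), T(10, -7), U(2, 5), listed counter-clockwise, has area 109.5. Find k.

The doubled signed area Σ (x_i y_{i+1} − x_{i+1} y_i) is linear in k.
With k=0 it equals 201; the coefficient of k is 3 (from the two edges through S).
So 3·k + 201 = 2·109.5 = 219 ⇒ k = 6.

6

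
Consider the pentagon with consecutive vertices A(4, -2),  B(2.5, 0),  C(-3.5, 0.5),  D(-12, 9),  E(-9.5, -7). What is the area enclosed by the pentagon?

98.625

Σ = (5) + (1.25) + (-25.5) + (169.5) + (47) = 197.25
Area = |Σ|/2 = 98.625.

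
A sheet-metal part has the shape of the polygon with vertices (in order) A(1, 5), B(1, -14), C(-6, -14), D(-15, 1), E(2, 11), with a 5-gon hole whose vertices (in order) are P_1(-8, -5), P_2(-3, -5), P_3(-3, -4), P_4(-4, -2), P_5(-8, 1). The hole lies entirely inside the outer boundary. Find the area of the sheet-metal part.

Outer boundary:
Apply the shoelace (surveyor's) formula: 2A = Σ (x_i·y_{i+1} − x_{i+1}·y_i), indices taken mod 5.
Σ = (-19) + (-98) + (-216) + (-167) + (-1) = -501
Area = |Σ|/2 = 250.5.
Hole:
Apply the shoelace formula: 2A = Σ (x_i·y_{i+1} − x_{i+1}·y_i), indices taken mod 5.
Cross-terms: 25, -3, -10, -20, 48  ⇒  Σ = 40
Area = |Σ|/2 = 20.
Net area = 250.5 − 20 = 230.5.

230.5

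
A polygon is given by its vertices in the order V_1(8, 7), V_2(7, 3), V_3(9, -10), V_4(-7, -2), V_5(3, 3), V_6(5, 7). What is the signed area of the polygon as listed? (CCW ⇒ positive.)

Apply the shoelace formula: 2A = Σ (x_i·y_{i+1} − x_{i+1}·y_i), indices taken mod 6.
Σ = (-25) + (-97) + (-88) + (-15) + (6) + (-21) = -240
Signed area = Σ/2 = -120 (negative ⇒ clockwise traversal).

-120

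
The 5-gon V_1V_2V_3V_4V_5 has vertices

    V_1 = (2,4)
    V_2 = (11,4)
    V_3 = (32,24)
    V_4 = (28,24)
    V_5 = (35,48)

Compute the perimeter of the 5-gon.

122

|V_1V_2| = √((9)² + (0)²) = √81 = 9
|V_2V_3| = √((21)² + (20)²) = √841 = 29
|V_3V_4| = √((-4)² + (0)²) = √16 = 4
|V_4V_5| = √((7)² + (24)²) = √625 = 25
|V_5V_1| = √((-33)² + (-44)²) = √3025 = 55
Perimeter = 9 + 29 + 4 + 25 + 55 = 122.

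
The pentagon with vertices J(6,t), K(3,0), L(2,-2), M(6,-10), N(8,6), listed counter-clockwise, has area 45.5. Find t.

5

Write out the shoelace sum; only the two edges meeting at J involve t:
2·Area = [(8·t − 6·6) + (6·0 − 3·t)] + 102
       = 5·t + 66 = 91
⇒ t = 5.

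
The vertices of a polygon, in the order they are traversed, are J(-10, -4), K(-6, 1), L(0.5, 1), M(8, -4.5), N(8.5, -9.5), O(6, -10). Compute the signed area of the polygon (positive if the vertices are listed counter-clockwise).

-120.25

Apply the surveyor's formula: 2A = Σ (x_i·y_{i+1} − x_{i+1}·y_i), indices taken mod 6.
Cross-terms: -34, -6.5, -10.25, -37.75, -28, -124  ⇒  Σ = -240.5
Signed area = Σ/2 = -120.25 (negative ⇒ clockwise traversal).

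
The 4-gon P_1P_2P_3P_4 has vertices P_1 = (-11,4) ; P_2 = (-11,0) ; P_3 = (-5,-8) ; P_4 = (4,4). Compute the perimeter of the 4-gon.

|P_1P_2| = √((0)² + (-4)²) = √16 = 4
|P_2P_3| = √((6)² + (-8)²) = √100 = 10
|P_3P_4| = √((9)² + (12)²) = √225 = 15
|P_4P_1| = √((-15)² + (0)²) = √225 = 15
Perimeter = 4 + 10 + 15 + 15 = 44.

44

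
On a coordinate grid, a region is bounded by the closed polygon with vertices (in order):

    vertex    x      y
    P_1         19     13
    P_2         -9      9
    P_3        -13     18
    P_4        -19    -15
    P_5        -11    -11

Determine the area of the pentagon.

445

Σ = (288) + (-45) + (537) + (44) + (66) = 890
Area = |Σ|/2 = 445.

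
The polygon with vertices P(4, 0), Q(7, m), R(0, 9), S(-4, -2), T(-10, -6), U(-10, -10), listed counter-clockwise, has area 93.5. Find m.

Write out the shoelace sum; only the two edges meeting at Q involve m:
2·Area = [(4·m − 7·0) + (7·9 − 0·m)] + 120
       = 4·m + 183 = 187
⇒ m = 1.

1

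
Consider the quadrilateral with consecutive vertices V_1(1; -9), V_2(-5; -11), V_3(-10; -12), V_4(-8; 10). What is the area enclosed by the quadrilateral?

120

Apply the shoelace (surveyor's) formula: 2A = Σ (x_i·y_{i+1} − x_{i+1}·y_i), indices taken mod 4.
V_1→V_2: (1)(-11) − (-5)(-9) = -56
V_2→V_3: (-5)(-12) − (-10)(-11) = -50
V_3→V_4: (-10)(10) − (-8)(-12) = -196
V_4→V_1: (-8)(-9) − (1)(10) = 62
Σ = -240
Area = |Σ|/2 = 120.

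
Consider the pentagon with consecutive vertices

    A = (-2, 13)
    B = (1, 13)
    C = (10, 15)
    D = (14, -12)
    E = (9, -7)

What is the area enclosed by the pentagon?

Cross-terms: -39, -115, -330, 10, 103  ⇒  Σ = -371
Area = |Σ|/2 = 185.5.

185.5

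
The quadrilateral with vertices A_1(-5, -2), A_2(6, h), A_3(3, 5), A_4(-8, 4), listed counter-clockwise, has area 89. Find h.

Write out the shoelace sum; only the two edges meeting at A_2 involve h:
2·Area = [((-5)·h − 6·(-2)) + (6·5 − 3·h)] + 88
       = -8·h + 130 = 178
⇒ h = -6.

-6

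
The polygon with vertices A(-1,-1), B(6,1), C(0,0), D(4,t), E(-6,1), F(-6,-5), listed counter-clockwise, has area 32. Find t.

The doubled signed area Σ (x_i y_{i+1} − x_{i+1} y_i) is linear in t.
With t=0 it equals 46; the coefficient of t is 6 (from the two edges through D).
So 6·t + 46 = 2·32 = 64 ⇒ t = 3.

3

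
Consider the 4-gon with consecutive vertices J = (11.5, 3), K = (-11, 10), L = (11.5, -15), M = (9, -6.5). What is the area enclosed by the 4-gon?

180

Σ = (148) + (50) + (60.25) + (101.75) = 360
Area = |Σ|/2 = 180.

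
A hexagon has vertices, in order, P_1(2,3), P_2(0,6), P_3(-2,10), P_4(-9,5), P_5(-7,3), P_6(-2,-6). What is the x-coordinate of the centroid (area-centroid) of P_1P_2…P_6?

Apply Gauss's area formula. First the cross-terms c_i = x_i·y_{i+1} − x_{i+1}·y_i:
  12, 12, 80, 8, 48, 6  ⇒  2A = 166, A = 83.
Then Σ (x_i + x_{i+1})·c_i = -1440, so x̄ = -1440 / (6·83) = -240/83.

-240/83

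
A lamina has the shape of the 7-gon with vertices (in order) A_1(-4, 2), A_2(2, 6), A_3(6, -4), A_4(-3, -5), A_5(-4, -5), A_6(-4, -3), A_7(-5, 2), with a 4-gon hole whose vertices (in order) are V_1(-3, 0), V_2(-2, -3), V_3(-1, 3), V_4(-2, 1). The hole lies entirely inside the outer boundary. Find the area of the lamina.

72

Outer boundary:
A_1→A_2: (-4)(6) − (2)(2) = -28
A_2→A_3: (2)(-4) − (6)(6) = -44
A_3→A_4: (6)(-5) − (-3)(-4) = -42
A_4→A_5: (-3)(-5) − (-4)(-5) = -5
A_5→A_6: (-4)(-3) − (-4)(-5) = -8
A_6→A_7: (-4)(2) − (-5)(-3) = -23
A_7→A_1: (-5)(2) − (-4)(2) = -2
Σ = -152
Area = |Σ|/2 = 76.
Hole:
Apply the shoelace formula: 2A = Σ (x_i·y_{i+1} − x_{i+1}·y_i), indices taken mod 4.
Σ = (9) + (-9) + (5) + (3) = 8
Area = |Σ|/2 = 4.
Net area = 76 − 4 = 72.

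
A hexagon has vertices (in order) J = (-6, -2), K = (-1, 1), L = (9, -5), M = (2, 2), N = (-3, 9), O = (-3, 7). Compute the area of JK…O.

47

Apply Gauss's area formula: 2A = Σ (x_i·y_{i+1} − x_{i+1}·y_i), indices taken mod 6.
Cross-terms: -8, -4, 28, 24, 6, 48  ⇒  Σ = 94
Area = |Σ|/2 = 47.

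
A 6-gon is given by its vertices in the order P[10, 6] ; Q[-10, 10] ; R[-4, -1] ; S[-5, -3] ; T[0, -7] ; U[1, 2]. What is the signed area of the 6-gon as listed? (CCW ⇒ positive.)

122.5

Apply the surveyor's formula: 2A = Σ (x_i·y_{i+1} − x_{i+1}·y_i), indices taken mod 6.
P→Q: (10)(10) − (-10)(6) = 160
Q→R: (-10)(-1) − (-4)(10) = 50
R→S: (-4)(-3) − (-5)(-1) = 7
S→T: (-5)(-7) − (0)(-3) = 35
T→U: (0)(2) − (1)(-7) = 7
U→P: (1)(6) − (10)(2) = -14
Σ = 245
Signed area = Σ/2 = 122.5 (positive ⇒ counter-clockwise traversal).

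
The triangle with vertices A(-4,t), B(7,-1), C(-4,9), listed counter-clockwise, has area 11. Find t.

7

The doubled signed area Σ (x_i y_{i+1} − x_{i+1} y_i) is linear in t.
With t=0 it equals 99; the coefficient of t is -11 (from the two edges through A).
So -11·t + 99 = 2·11 = 22 ⇒ t = 7.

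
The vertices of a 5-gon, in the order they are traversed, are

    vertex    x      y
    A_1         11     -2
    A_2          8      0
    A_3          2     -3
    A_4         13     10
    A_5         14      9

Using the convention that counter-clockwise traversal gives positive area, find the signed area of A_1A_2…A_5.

Apply the surveyor's formula: 2A = Σ (x_i·y_{i+1} − x_{i+1}·y_i), indices taken mod 5.
Σ = (16) + (-24) + (59) + (-23) + (-127) = -99
Signed area = Σ/2 = -49.5 (negative ⇒ clockwise traversal).

-49.5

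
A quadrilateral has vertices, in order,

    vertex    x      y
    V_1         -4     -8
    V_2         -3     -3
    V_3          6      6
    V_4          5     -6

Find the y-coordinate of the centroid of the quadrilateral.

Apply the shoelace (surveyor's) formula. First the cross-terms c_i = x_i·y_{i+1} − x_{i+1}·y_i:
  -12, 0, -66, -64  ⇒  2A = -142, A = -71.
Then Σ (y_i + y_{i+1})·c_i = 1028, so ȳ = 1028 / (6·(-71)) = -514/213.

-514/213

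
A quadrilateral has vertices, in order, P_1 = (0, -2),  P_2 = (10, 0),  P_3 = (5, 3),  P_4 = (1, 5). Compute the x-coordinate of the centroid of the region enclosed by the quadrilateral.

26/7

Apply the shoelace (surveyor's) formula. First the cross-terms c_i = x_i·y_{i+1} − x_{i+1}·y_i:
  20, 30, 22, -2  ⇒  2A = 70, A = 35.
Then Σ (x_i + x_{i+1})·c_i = 780, so x̄ = 780 / (6·35) = 26/7.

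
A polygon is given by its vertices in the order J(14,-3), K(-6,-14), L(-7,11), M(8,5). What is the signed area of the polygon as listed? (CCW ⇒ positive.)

-297.5

Apply the surveyor's formula: 2A = Σ (x_i·y_{i+1} − x_{i+1}·y_i), indices taken mod 4.
Σ = (-214) + (-164) + (-123) + (-94) = -595
Signed area = Σ/2 = -297.5 (negative ⇒ clockwise traversal).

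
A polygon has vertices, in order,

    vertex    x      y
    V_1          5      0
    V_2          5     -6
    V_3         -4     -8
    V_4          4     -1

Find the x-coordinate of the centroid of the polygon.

319/159

Apply the shoelace (surveyor's) formula. First the cross-terms c_i = x_i·y_{i+1} − x_{i+1}·y_i:
  -30, -64, 36, 5  ⇒  2A = -53, A = -26.5.
Then Σ (x_i + x_{i+1})·c_i = -319, so x̄ = -319 / (6·(-26.5)) = 319/159.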